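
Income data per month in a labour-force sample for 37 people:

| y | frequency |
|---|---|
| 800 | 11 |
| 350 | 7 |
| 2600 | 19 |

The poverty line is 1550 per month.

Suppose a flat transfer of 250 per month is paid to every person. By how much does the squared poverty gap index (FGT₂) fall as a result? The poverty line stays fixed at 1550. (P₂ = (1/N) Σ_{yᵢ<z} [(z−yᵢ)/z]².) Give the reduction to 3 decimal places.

Before: below the line — 7×350, 11×800; squared poverty gap index (FGT₂) = 0.18300.
After the 250 transfer: below the line — 7×600, 11×1050; squared poverty gap index (FGT₂) = 0.10201.
Reduction = 0.18300 − 0.10201 = 0.081.

0.081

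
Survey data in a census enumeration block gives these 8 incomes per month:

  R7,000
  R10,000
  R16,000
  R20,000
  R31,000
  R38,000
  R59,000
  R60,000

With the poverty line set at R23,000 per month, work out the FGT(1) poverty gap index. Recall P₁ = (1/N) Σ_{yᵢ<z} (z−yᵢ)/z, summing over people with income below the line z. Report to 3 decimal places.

Below the line: R7,000, R10,000, R16,000, R20,000 (q = 4 of N = 8).
Normalized shortfalls: (23000−7000)/23000 = 0.6957; (23000−10000)/23000 = 0.5652; (23000−16000)/23000 = 0.3043; (23000−20000)/23000 = 0.1304.
Σ = 1.695652. Dividing by the full population N = 8 gives P₁ = 0.212.

0.212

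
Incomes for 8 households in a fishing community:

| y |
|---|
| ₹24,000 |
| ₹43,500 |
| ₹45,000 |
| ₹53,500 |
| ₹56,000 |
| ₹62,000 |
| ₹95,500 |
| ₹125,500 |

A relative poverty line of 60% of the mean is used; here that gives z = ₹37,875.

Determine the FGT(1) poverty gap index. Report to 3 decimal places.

Below z: ₹24,000 (q = 1 of N = 8).
Relative gaps: (37875−24000)/37875 = 0.3663.
Σ = 0.366337. Dividing by the full population N = 8 gives P₁ = 0.046.

0.046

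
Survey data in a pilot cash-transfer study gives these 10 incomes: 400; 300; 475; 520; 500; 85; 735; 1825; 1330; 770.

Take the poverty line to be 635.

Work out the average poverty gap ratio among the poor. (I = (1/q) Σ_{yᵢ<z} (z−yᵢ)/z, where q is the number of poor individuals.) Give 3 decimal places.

Below the line: 85, 300, 400, 475, 500, 520 (q = 6 of N = 10).
Relative gaps: 0.8661, 0.5276, 0.3701, 0.2520, 0.2126, 0.1811; sum = 2.409449.
I averages over the q = 6 poor units only: 2.409449 / 6 = 0.402.

0.402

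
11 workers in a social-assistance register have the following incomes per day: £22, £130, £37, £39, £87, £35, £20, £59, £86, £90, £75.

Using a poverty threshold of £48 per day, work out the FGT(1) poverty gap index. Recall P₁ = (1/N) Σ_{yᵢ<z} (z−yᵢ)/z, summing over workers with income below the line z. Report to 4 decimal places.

Poor units: £20, £22, £35, £37, £39 (q = 5 of N = 11).
Relative gaps: (48−20)/48 = 0.5833; (48−22)/48 = 0.5417; (48−35)/48 = 0.2708; (48−37)/48 = 0.2292; (48−39)/48 = 0.1875.
Sum of shortfalls = 1.812500; P₁ averages over all N: 1.812500 / 11 = 0.1648.

0.1648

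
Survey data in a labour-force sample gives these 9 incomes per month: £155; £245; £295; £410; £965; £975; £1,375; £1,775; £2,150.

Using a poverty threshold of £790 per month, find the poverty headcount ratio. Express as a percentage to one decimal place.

44.4%

4 of the 9 families have income below £790.
H = 4/9 = 44.4%.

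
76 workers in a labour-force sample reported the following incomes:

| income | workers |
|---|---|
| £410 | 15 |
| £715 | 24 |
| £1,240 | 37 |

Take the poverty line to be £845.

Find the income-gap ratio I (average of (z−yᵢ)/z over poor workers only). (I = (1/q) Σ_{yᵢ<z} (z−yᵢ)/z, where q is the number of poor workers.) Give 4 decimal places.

0.2927

Below z: 15×£410, 24×£715 (q = 39 of N = 76).
Shortfall ratios (z−y)/z: 0.5148 (×15), 0.1538 (×24); sum = 11.414201.
The income-gap ratio divides by q (the poor only): 11.414201 / 39 = 0.2927.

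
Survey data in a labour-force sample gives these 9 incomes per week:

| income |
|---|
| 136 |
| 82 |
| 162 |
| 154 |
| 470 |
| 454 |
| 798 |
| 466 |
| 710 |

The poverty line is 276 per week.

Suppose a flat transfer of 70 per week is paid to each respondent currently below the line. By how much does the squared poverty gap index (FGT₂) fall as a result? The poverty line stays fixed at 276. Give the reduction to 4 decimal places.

Before: below the line — 82, 136, 154, 162; squared poverty gap index (FGT₂) = 0.124151.
After the 70 transfer: below the line — 152, 206, 224, 232; squared poverty gap index (FGT₂) = 0.036343.
Reduction = 0.124151 − 0.036343 = 0.0878.

0.0878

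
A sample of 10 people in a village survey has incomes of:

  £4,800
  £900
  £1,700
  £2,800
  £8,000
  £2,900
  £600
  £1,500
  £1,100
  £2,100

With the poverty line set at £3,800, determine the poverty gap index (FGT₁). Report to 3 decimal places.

0.442

Poor units: £600, £900, £1,100, £1,500, £1,700, £2,100, £2,800, £2,900 (q = 8 of N = 10).
Relative gaps: (3800−600)/3800 = 0.8421; (3800−900)/3800 = 0.7632; (3800−1100)/3800 = 0.7105; (3800−1500)/3800 = 0.6053; (3800−1700)/3800 = 0.5526; (3800−2100)/3800 = 0.4474; (3800−2800)/3800 = 0.2632; (3800−2900)/3800 = 0.2368.
Sum of shortfalls = 4.421053; P₁ averages over all N: 4.421053 / 10 = 0.442.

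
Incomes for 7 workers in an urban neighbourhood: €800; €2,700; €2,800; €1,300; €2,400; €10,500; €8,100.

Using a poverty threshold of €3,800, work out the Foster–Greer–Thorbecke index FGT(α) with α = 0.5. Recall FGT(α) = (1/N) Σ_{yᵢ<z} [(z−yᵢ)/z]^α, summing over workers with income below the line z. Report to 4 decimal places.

0.4797

Below the line: €800, €1,300, €2,400, €2,700, €2,800 (q = 5 of N = 7).
Normalized shortfalls: (3800−800)/3800 = 0.7895; (3800−1300)/3800 = 0.6579; (3800−2400)/3800 = 0.3684; (3800−2700)/3800 = 0.2895; (3800−2800)/3800 = 0.2632.
Raised to α = 0.5: 0.88852; 0.81111; 0.60698; 0.53803; 0.51299.
Sum = 3.357624; FGT(0.5) = 3.357624 / 7 = 0.4797.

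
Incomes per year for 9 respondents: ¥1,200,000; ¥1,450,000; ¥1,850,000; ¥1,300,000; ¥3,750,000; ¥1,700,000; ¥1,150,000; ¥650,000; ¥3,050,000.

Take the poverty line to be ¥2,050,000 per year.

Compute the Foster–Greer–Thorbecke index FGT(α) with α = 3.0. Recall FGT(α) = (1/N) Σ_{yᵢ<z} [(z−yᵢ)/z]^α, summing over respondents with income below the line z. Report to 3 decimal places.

Below z: ¥650,000, ¥1,150,000, ¥1,200,000, ¥1,300,000, ¥1,450,000, ¥1,700,000, ¥1,850,000 (q = 7 of N = 9).
Relative gaps: (2050000−650000)/2050000 = 0.6829; (2050000−1150000)/2050000 = 0.4390; (2050000−1200000)/2050000 = 0.4146; (2050000−1300000)/2050000 = 0.3659; (2050000−1450000)/2050000 = 0.2927; (2050000−1700000)/2050000 = 0.1707; (2050000−1850000)/2050000 = 0.0976.
Raised to α = 3.0: 0.31851; 0.08462; 0.07128; 0.04897; 0.02507; 0.00498; 0.00093.
Sum = 0.554359; FGT(3.0) = 0.554359 / 9 = 0.062.

0.062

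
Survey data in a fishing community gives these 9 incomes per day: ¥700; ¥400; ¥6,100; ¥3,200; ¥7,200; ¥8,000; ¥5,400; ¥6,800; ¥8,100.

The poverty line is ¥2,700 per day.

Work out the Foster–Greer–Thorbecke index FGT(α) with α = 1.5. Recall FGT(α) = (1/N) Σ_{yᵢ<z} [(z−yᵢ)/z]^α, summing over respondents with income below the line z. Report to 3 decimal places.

0.158

Below z: ¥400, ¥700 (q = 2 of N = 9).
Shortfall ratios: (2700−400)/2700 = 0.8519; (2700−700)/2700 = 0.7407.
Raised to α = 1.5: 0.78622; 0.63753.
Sum = 1.423752; FGT(1.5) = 1.423752 / 9 = 0.158.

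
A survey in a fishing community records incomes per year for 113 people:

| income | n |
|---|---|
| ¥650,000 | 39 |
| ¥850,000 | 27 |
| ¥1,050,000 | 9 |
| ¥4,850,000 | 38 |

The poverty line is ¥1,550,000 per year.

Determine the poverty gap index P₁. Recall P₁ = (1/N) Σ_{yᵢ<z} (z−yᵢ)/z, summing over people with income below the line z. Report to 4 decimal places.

Incomes under z: 39×¥650,000, 27×¥850,000, 9×¥1,050,000 (q = 75 of N = 113).
Gap ratios (z−y)/z: (1550000−650000)/1550000 = 0.5806 (×39); (1550000−850000)/1550000 = 0.4516 (×27); (1550000−1050000)/1550000 = 0.3226 (×9).
Σ = 37.741935. Dividing by the full population N = 113 gives P₁ = 0.3340.

0.3340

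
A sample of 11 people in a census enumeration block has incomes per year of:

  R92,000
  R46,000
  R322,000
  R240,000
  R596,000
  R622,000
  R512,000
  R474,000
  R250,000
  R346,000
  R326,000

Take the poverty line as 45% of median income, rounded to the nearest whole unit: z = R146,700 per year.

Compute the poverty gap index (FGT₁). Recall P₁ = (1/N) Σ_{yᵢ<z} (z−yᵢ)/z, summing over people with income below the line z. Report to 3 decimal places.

Below z: R46,000, R92,000 (q = 2 of N = 11).
Gap ratios (z−y)/z: (146700−46000)/146700 = 0.6864; (146700−92000)/146700 = 0.3729.
Sum of shortfalls = 1.059305; P₁ averages over all N: 1.059305 / 11 = 0.096.

0.096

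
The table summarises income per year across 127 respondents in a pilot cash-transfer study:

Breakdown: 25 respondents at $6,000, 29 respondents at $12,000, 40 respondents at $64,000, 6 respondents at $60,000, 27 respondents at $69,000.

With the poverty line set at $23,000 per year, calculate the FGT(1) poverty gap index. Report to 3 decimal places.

Incomes under z: 25×$6,000, 29×$12,000 (q = 54 of N = 127).
Gap ratios (z−y)/z: (23000−6000)/23000 = 0.7391 (×25); (23000−12000)/23000 = 0.4783 (×29).
Sum of shortfalls = 32.347826; P₁ averages over all N: 32.347826 / 127 = 0.255.

0.255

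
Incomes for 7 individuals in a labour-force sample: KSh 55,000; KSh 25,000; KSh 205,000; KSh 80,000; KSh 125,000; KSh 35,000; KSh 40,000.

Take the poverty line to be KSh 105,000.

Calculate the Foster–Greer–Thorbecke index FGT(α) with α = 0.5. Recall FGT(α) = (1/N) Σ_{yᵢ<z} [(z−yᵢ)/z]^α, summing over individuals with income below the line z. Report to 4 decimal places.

Poor units: KSh 25,000, KSh 35,000, KSh 40,000, KSh 55,000, KSh 80,000 (q = 5 of N = 7).
Shortfall ratios: (105000−25000)/105000 = 0.7619; (105000−35000)/105000 = 0.6667; (105000−40000)/105000 = 0.6190; (105000−55000)/105000 = 0.4762; (105000−80000)/105000 = 0.2381.
Raised to α = 0.5: 0.87287; 0.81650; 0.78680; 0.69007; 0.48795.
Sum = 3.654180; FGT(0.5) = 3.654180 / 7 = 0.5220.

0.5220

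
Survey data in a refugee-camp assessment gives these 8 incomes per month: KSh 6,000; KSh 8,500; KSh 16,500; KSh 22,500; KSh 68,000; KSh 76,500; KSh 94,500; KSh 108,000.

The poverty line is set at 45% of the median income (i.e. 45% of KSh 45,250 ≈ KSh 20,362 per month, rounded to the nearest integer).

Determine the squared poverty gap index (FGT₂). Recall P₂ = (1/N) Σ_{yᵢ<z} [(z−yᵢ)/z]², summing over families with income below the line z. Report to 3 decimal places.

Below z: KSh 6,000, KSh 8,500, KSh 16,500 (q = 3 of N = 8).
Gap ratios (z−y)/z: (20362−6000)/20362 = 0.7053; (20362−8500)/20362 = 0.5826; (20362−16500)/20362 = 0.1897.
Squared: 0.4975; 0.3394; 0.0360.
Sum = 0.872840; P₂ = 0.872840 / 8 = 0.109.

0.109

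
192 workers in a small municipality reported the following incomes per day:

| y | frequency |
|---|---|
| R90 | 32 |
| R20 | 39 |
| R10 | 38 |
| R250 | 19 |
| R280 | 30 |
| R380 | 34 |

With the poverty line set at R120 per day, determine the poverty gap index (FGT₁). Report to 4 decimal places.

Below the line: 38×R10, 39×R20, 32×R90 (q = 109 of N = 192).
Shortfall ratios: (120−10)/120 = 0.9167 (×38); (120−20)/120 = 0.8333 (×39); (120−90)/120 = 0.2500 (×32).
Sum of shortfalls = 75.333333; P₁ averages over all N: 75.333333 / 192 = 0.3924.

0.3924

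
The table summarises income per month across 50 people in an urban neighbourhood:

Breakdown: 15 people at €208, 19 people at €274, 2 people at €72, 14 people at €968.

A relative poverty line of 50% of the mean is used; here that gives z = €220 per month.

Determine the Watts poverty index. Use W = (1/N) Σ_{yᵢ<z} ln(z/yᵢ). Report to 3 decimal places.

0.062

Incomes under z: 2×€72, 15×€208 (q = 17 of N = 50).
Log shortfalls: ln(220/72) = 1.1170 (×2); ln(220/208) = 0.0561 (×15).
W = 3.075265 / 50 = 0.062.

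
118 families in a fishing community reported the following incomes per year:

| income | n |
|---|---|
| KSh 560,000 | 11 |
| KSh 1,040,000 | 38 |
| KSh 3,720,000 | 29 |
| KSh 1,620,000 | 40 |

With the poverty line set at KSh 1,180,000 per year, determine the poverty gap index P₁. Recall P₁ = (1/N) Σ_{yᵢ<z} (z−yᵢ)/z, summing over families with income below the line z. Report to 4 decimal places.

0.0872

Below z: 11×KSh 560,000, 38×KSh 1,040,000 (q = 49 of N = 118).
Normalized shortfalls: (1180000−560000)/1180000 = 0.5254 (×11); (1180000−1040000)/1180000 = 0.1186 (×38).
Sum of shortfalls = 10.288136; P₁ averages over all N: 10.288136 / 118 = 0.0872.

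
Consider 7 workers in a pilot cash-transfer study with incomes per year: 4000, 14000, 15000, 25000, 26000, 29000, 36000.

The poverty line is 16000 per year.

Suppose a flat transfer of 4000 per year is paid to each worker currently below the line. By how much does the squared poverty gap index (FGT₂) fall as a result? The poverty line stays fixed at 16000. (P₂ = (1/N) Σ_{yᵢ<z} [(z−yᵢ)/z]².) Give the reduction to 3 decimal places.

Before: below the line — 4000, 14000, 15000; squared poverty gap index (FGT₂) = 0.08315.
After the 4000 transfer: below the line — 8000; squared poverty gap index (FGT₂) = 0.03571.
Reduction = 0.08315 − 0.03571 = 0.047.

0.047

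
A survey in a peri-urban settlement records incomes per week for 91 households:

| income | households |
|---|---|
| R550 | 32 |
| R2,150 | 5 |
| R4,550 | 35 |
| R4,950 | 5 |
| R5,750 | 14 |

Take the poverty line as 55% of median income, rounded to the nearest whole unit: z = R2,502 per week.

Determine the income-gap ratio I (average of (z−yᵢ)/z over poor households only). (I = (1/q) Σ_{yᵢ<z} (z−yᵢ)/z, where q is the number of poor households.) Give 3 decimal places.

0.694

Incomes under z: 32×R550, 5×R2,150 (q = 37 of N = 91).
Shortfall ratios (z−y)/z: 0.7802 (×32), 0.1407 (×5); sum = 25.669065.
I averages over the q = 37 poor units only: 25.669065 / 37 = 0.694.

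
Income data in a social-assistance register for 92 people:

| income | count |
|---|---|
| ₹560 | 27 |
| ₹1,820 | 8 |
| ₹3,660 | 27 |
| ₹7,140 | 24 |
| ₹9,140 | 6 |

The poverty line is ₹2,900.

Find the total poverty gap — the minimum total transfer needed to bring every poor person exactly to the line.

₹71,820

Poor units: 27×₹560, 8×₹1,820 (q = 35 of N = 92).
Individual gaps: 27×(2900−560) = 63180; 8×(2900−1820) = 8640.
Aggregate gap = ₹71,820.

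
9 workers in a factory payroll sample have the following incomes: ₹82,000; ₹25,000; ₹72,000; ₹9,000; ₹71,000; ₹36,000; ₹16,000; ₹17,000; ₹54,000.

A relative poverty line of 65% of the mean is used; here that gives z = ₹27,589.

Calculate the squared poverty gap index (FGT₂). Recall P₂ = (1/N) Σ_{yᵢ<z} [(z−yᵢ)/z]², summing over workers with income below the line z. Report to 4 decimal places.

0.0874

Below the line: ₹9,000, ₹16,000, ₹17,000, ₹25,000 (q = 4 of N = 9).
Gap ratios (z−y)/z: (27589−9000)/27589 = 0.6738; (27589−16000)/27589 = 0.4201; (27589−17000)/27589 = 0.3838; (27589−25000)/27589 = 0.0938.
Squared: 0.4540; 0.1764; 0.1473; 0.0088.
Sum = 0.786551; P₂ = 0.786551 / 9 = 0.0874.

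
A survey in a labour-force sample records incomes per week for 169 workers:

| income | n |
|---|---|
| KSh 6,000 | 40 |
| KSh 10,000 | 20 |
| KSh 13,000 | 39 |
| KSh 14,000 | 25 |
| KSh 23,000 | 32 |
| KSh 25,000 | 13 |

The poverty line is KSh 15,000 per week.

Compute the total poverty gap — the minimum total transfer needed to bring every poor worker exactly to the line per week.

KSh 563,000

Poor units: 40×KSh 6,000, 20×KSh 10,000, 39×KSh 13,000, 25×KSh 14,000 (q = 124 of N = 169).
Individual gaps: 40×(15000−6000) = 360000; 20×(15000−10000) = 100000; 39×(15000−13000) = 78000; 25×(15000−14000) = 25000.
Aggregate gap = KSh 563,000.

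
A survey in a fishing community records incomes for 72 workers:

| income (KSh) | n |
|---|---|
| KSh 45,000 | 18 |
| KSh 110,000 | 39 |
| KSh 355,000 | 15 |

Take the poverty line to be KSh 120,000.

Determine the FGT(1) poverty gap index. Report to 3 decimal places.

0.201

Below the line: 18×KSh 45,000, 39×KSh 110,000 (q = 57 of N = 72).
Shortfall ratios: (120000−45000)/120000 = 0.6250 (×18); (120000−110000)/120000 = 0.0833 (×39).
Σ = 14.500000. Dividing by the full population N = 72 gives P₁ = 0.201.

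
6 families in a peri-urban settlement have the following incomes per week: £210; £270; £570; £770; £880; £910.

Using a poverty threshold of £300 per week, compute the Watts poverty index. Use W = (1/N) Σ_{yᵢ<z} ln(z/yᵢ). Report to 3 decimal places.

Below z: £210, £270 (q = 2 of N = 6).
Log shortfalls: ln(300/210) = 0.3567; ln(300/270) = 0.1054.
W = 0.462035 / 6 = 0.077.

0.077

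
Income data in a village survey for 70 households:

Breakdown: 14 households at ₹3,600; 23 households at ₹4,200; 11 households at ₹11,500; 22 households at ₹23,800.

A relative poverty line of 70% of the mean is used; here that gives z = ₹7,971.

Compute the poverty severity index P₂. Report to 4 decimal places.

Below z: 14×₹3,600, 23×₹4,200 (q = 37 of N = 70).
Gap ratios (z−y)/z: (7971−3600)/7971 = 0.5484 (×14); (7971−4200)/7971 = 0.4731 (×23).
Squared: 0.3007 (×14); 0.2238 (×23).
Sum = 9.357549; P₂ = 9.357549 / 70 = 0.1337.

0.1337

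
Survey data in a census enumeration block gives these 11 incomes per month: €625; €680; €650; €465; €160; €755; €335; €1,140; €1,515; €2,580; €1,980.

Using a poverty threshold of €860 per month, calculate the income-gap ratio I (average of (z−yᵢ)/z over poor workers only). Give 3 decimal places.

Incomes under z: €160, €335, €465, €625, €650, €680, €755 (q = 7 of N = 11).
Relative gaps: 0.8140, 0.6105, 0.4593, 0.2733, 0.2442, 0.2093, 0.1221; sum = 2.732558.
I averages over the q = 7 poor units only: 2.732558 / 7 = 0.390.

0.390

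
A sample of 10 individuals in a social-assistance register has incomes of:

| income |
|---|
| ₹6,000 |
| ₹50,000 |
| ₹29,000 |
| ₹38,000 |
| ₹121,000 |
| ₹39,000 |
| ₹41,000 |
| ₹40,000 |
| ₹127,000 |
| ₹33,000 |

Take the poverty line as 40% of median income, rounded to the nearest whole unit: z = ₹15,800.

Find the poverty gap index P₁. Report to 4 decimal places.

Below the line: ₹6,000 (q = 1 of N = 10).
Normalized shortfalls: (15800−6000)/15800 = 0.6203.
Σ = 0.620253. Dividing by the full population N = 10 gives P₁ = 0.0620.

0.0620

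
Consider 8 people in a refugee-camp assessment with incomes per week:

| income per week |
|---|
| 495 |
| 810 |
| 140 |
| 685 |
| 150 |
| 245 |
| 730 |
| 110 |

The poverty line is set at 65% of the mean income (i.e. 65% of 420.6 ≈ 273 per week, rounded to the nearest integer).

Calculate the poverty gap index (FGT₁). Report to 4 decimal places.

Poor units: 110, 140, 150, 245 (q = 4 of N = 8).
Relative gaps: (273−110)/273 = 0.5971; (273−140)/273 = 0.4872; (273−150)/273 = 0.4505; (273−245)/273 = 0.1026.
Sum of shortfalls = 1.637363; P₁ averages over all N: 1.637363 / 8 = 0.2047.

0.2047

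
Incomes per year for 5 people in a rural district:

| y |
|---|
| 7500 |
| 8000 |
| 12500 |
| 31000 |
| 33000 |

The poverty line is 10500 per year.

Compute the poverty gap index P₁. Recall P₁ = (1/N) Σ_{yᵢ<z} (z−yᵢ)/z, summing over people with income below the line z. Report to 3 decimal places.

0.105

Incomes under z: 7500, 8000 (q = 2 of N = 5).
Relative gaps: (10500−7500)/10500 = 0.2857; (10500−8000)/10500 = 0.2381.
Sum of shortfalls = 0.523810; P₁ averages over all N: 0.523810 / 5 = 0.105.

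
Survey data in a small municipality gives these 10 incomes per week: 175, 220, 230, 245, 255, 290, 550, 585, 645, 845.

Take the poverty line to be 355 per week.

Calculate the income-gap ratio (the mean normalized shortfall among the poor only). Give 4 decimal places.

Below z: 175, 220, 230, 245, 255, 290 (q = 6 of N = 10).
Shortfall ratios (z−y)/z: 0.5070, 0.3803, 0.3521, 0.3099, 0.2817, 0.1831; sum = 2.014085.
I averages over the q = 6 poor units only: 2.014085 / 6 = 0.3357.

0.3357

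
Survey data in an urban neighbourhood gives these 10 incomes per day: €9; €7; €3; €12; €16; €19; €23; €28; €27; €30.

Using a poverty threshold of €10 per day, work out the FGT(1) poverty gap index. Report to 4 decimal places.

0.1100

Poor units: €3, €7, €9 (q = 3 of N = 10).
Gap ratios (z−y)/z: (10−3)/10 = 0.7000; (10−7)/10 = 0.3000; (10−9)/10 = 0.1000.
Σ = 1.100000. Dividing by the full population N = 10 gives P₁ = 0.1100.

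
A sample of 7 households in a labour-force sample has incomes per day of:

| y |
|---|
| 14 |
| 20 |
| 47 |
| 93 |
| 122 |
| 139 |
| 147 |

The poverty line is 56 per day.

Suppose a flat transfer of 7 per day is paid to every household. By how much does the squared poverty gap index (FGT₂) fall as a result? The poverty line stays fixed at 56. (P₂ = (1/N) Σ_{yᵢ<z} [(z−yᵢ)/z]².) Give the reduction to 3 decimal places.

0.049

Before: below the line — 14, 20, 47; squared poverty gap index (FGT₂) = 0.14308.
After the 7 transfer: below the line — 21, 27, 54; squared poverty gap index (FGT₂) = 0.09430.
Reduction = 0.14308 − 0.09430 = 0.049.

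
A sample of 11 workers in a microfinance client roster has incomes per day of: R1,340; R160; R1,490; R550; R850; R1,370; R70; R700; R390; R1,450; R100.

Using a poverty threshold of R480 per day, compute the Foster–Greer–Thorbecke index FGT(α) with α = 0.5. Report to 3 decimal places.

Below the line: R70, R100, R160, R390 (q = 4 of N = 11).
Shortfall ratios: (480−70)/480 = 0.8542; (480−100)/480 = 0.7917; (480−160)/480 = 0.6667; (480−390)/480 = 0.1875.
Raised to α = 0.5: 0.92421; 0.88976; 0.81650; 0.43301.
Sum = 3.063477; FGT(0.5) = 3.063477 / 11 = 0.278.

0.278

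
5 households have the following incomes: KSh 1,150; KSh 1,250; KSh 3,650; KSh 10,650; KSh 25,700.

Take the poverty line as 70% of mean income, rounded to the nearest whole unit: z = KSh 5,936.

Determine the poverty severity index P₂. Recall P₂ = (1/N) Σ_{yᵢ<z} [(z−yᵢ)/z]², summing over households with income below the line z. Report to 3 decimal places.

0.284

Incomes under z: KSh 1,150, KSh 1,250, KSh 3,650 (q = 3 of N = 5).
Relative gaps: (5936−1150)/5936 = 0.8063; (5936−1250)/5936 = 0.7894; (5936−3650)/5936 = 0.3851.
Squared: 0.6501; 0.6232; 0.1483.
Sum = 1.421559; P₂ = 1.421559 / 5 = 0.284.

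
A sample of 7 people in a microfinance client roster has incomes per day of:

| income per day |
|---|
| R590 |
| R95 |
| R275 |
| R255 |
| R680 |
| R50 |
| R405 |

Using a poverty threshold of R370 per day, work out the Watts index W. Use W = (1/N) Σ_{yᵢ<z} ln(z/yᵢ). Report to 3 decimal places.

Below z: R50, R95, R255, R275 (q = 4 of N = 7).
ln(z/y) terms: ln(370/50) = 2.0015; ln(370/95) = 1.3596; ln(370/255) = 0.3722; ln(370/275) = 0.2967.
W = 4.030077 / 7 = 0.576.

0.576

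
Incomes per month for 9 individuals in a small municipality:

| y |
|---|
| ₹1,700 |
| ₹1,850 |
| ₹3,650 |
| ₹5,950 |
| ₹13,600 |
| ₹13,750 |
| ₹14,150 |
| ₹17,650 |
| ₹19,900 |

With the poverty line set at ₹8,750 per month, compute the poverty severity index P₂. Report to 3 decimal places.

0.190

Below z: ₹1,700, ₹1,850, ₹3,650, ₹5,950 (q = 4 of N = 9).
Normalized shortfalls: (8750−1700)/8750 = 0.8057; (8750−1850)/8750 = 0.7886; (8750−3650)/8750 = 0.5829; (8750−5950)/8750 = 0.3200.
Squared: 0.6492; 0.6218; 0.3397; 0.1024.
Sum = 1.713143; P₂ = 1.713143 / 9 = 0.190.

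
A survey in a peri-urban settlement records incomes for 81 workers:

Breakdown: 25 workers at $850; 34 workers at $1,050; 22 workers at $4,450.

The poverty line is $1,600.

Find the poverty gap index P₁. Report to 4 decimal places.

0.2890

Poor units: 25×$850, 34×$1,050 (q = 59 of N = 81).
Shortfall ratios: (1600−850)/1600 = 0.4688 (×25); (1600−1050)/1600 = 0.3438 (×34).
Σ = 23.406250. Dividing by the full population N = 81 gives P₁ = 0.2890.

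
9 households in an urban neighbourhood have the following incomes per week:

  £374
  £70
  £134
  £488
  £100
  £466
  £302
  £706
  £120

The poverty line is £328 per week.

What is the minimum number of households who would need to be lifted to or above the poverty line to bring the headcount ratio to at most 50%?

Currently q = 5 of N = 9 are below the line (H = 0.556).
A headcount ratio of at most 50% allows at most ⌊0.50 × 9⌋ = 4 poor households.
So at least 5 − 4 = 1 must be lifted.

1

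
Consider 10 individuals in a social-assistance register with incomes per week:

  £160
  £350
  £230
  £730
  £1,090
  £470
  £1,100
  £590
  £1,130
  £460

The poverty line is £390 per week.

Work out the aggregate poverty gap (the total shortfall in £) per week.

£430

Incomes under z: £160, £230, £350 (q = 3 of N = 10).
Individual gaps: 390−160 = 230; 390−230 = 160; 390−350 = 40.
Aggregate gap = £430.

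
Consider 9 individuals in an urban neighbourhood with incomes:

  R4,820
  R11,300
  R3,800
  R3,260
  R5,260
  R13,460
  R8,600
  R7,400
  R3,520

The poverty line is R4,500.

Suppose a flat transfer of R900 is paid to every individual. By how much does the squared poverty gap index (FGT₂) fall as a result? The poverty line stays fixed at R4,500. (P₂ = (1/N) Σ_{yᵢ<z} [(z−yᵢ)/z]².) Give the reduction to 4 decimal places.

Before: below the line — R3,260, R3,520, R3,800; squared poverty gap index (FGT₂) = 0.016395.
After the R900 transfer: below the line — R4,160, R4,420; squared poverty gap index (FGT₂) = 0.000669.
Reduction = 0.016395 − 0.000669 = 0.0157.

0.0157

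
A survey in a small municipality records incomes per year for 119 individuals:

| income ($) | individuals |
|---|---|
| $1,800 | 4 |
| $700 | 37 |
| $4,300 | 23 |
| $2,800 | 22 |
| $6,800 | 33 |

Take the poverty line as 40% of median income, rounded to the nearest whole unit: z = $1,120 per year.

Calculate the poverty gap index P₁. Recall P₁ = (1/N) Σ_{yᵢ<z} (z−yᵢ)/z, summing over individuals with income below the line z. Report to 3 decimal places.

0.117

Poor units: 37×$700 (q = 37 of N = 119).
Gap ratios (z−y)/z: (1120−700)/1120 = 0.3750 (×37).
Σ = 13.875000. Dividing by the full population N = 119 gives P₁ = 0.117.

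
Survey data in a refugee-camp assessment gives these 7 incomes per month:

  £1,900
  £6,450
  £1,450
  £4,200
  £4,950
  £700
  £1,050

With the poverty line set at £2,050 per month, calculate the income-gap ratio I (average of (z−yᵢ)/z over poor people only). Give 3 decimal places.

0.378

Poor units: £700, £1,050, £1,450, £1,900 (q = 4 of N = 7).
Relative gaps: 0.6585, 0.4878, 0.2927, 0.0732; sum = 1.512195.
The income-gap ratio divides by q (the poor only): 1.512195 / 4 = 0.378.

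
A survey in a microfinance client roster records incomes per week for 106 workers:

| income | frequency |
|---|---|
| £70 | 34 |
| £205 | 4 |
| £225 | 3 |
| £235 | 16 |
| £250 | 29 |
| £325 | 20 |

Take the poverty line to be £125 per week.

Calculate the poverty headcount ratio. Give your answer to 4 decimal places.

34 of the 106 workers have income below £125.
H = 34/106 = 0.3208.

0.3208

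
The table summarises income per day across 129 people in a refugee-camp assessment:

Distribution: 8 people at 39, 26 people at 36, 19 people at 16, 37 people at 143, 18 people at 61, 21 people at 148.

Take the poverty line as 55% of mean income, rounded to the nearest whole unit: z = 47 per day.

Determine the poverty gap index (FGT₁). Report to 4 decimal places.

0.1549

Below z: 19×16, 26×36, 8×39 (q = 53 of N = 129).
Gap ratios (z−y)/z: (47−16)/47 = 0.6596 (×19); (47−36)/47 = 0.2340 (×26); (47−39)/47 = 0.1702 (×8).
Sum of shortfalls = 19.978723; P₁ averages over all N: 19.978723 / 129 = 0.1549.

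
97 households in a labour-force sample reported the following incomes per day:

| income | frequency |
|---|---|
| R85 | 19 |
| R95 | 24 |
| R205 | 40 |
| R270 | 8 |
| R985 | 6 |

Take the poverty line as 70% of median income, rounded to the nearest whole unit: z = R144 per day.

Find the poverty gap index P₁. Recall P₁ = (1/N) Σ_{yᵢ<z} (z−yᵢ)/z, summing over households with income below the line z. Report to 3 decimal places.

0.164

Poor units: 19×R85, 24×R95 (q = 43 of N = 97).
Normalized shortfalls: (144−85)/144 = 0.4097 (×19); (144−95)/144 = 0.3403 (×24).
Σ = 15.951389. Dividing by the full population N = 97 gives P₁ = 0.164.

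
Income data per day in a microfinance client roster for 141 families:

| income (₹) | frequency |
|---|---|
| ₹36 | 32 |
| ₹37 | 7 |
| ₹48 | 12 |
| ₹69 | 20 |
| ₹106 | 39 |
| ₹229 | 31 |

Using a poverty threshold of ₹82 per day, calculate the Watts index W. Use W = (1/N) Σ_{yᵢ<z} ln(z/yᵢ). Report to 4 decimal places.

0.2964

Below z: 32×₹36, 7×₹37, 12×₹48, 20×₹69 (q = 71 of N = 141).
ln(z/y) terms: ln(82/36) = 0.8232 (×32); ln(82/37) = 0.7958 (×7); ln(82/48) = 0.5355 (×12); ln(82/69) = 0.1726 (×20).
W = 41.791493 / 141 = 0.2964.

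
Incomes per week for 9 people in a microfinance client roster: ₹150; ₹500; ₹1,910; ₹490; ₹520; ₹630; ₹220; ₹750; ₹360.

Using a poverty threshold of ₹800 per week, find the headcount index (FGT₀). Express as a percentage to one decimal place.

88.9%

8 of the 9 people have income below ₹800.
H = 8/9 = 88.9%.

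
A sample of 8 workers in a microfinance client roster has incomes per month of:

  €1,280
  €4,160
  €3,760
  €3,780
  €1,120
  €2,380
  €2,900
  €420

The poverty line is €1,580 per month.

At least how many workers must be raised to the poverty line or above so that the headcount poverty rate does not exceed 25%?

3 of the 8 workers are poor, so H = 3/8 = 0.375.
A headcount ratio of at most 25% allows at most ⌊0.25 × 8⌋ = 2 poor workers.
So at least 3 − 2 = 1 must be lifted.

1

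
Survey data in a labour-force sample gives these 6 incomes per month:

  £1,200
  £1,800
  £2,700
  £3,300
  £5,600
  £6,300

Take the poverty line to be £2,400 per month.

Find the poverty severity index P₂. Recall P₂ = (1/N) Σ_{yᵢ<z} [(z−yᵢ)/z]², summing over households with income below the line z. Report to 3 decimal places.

Incomes under z: £1,200, £1,800 (q = 2 of N = 6).
Relative gaps: (2400−1200)/2400 = 0.5000; (2400−1800)/2400 = 0.2500.
Squared: 0.2500; 0.0625.
Sum = 0.312500; P₂ = 0.312500 / 6 = 0.052.

0.052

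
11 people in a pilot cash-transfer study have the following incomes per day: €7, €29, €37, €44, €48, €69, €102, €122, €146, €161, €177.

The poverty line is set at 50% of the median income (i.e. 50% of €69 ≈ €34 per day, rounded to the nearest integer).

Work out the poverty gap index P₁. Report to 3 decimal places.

0.086

Poor units: €7, €29 (q = 2 of N = 11).
Gap ratios (z−y)/z: (34−7)/34 = 0.7941; (34−29)/34 = 0.1471.
Σ = 0.941176. Dividing by the full population N = 11 gives P₁ = 0.086.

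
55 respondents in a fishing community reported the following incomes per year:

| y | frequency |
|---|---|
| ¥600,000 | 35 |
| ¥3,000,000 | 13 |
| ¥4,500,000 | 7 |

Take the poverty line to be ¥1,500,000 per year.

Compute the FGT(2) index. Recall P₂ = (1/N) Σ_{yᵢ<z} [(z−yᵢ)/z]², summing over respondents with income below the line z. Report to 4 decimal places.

0.2291

Poor units: 35×¥600,000 (q = 35 of N = 55).
Shortfall ratios: (1500000−600000)/1500000 = 0.6000 (×35).
Squared: 0.3600 (×35).
Sum = 12.600000; P₂ = 12.600000 / 55 = 0.2291.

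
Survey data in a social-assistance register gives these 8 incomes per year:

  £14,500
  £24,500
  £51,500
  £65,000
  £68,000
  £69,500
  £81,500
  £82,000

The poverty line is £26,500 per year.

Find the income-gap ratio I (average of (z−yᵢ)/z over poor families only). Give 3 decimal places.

Below the line: £14,500, £24,500 (q = 2 of N = 8).
Relative gaps: 0.4528, 0.0755; sum = 0.528302.
The income-gap ratio divides by q (the poor only): 0.528302 / 2 = 0.264.

0.264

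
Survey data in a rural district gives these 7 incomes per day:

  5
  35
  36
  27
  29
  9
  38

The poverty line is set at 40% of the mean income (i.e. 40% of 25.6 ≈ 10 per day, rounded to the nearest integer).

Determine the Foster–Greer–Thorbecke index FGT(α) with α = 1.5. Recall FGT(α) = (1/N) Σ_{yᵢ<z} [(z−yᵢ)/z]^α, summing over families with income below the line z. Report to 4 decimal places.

0.0550

Below the line: 5, 9 (q = 2 of N = 7).
Normalized shortfalls: (10−5)/10 = 0.5000; (10−9)/10 = 0.1000.
Raised to α = 1.5: 0.35355; 0.03162.
Sum = 0.385176; FGT(1.5) = 0.385176 / 7 = 0.0550.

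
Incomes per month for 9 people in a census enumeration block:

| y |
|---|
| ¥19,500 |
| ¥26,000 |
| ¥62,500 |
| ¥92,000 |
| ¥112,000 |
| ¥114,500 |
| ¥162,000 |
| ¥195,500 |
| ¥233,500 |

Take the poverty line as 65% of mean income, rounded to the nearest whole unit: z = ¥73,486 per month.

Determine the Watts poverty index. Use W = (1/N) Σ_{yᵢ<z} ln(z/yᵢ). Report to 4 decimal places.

0.2808

Below the line: ¥19,500, ¥26,000, ¥62,500 (q = 3 of N = 9).
Log shortfalls: ln(73486/19500) = 1.3267; ln(73486/26000) = 1.0390; ln(73486/62500) = 0.1619.
W = 2.527607 / 9 = 0.2808.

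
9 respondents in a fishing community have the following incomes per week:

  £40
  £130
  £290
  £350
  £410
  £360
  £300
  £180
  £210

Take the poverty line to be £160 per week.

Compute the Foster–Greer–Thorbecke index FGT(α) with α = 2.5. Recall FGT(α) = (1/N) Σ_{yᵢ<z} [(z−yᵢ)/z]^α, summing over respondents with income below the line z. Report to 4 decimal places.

Below the line: £40, £130 (q = 2 of N = 9).
Normalized shortfalls: (160−40)/160 = 0.7500; (160−130)/160 = 0.1875.
Raised to α = 2.5: 0.48714; 0.01522.
Sum = 0.502362; FGT(2.5) = 0.502362 / 9 = 0.0558.

0.0558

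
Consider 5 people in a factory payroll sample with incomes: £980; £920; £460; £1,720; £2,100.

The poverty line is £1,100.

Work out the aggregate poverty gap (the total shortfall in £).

£940

Poor units: £460, £920, £980 (q = 3 of N = 5).
Individual gaps: 1100−460 = 640; 1100−920 = 180; 1100−980 = 120.
Aggregate gap = £940.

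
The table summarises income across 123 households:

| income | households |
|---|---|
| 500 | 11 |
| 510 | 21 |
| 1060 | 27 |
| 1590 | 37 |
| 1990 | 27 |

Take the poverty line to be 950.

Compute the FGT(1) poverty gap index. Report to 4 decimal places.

Incomes under z: 11×500, 21×510 (q = 32 of N = 123).
Normalized shortfalls: (950−500)/950 = 0.4737 (×11); (950−510)/950 = 0.4632 (×21).
Σ = 14.936842. Dividing by the full population N = 123 gives P₁ = 0.1214.

0.1214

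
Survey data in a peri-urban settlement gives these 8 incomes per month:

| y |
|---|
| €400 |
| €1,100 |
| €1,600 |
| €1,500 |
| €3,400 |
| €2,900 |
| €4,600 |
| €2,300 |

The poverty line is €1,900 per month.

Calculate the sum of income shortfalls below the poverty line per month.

Below z: €400, €1,100, €1,500, €1,600 (q = 4 of N = 8).
Individual gaps: 1900−400 = 1500; 1900−1100 = 800; 1900−1500 = 400; 1900−1600 = 300.
Aggregate gap = €3,000.

€3,000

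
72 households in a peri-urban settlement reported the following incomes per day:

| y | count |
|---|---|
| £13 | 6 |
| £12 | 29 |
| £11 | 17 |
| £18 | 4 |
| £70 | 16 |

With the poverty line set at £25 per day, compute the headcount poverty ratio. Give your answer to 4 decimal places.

56 of the 72 households have income below £25.
H = 56/72 = 0.7778.

0.7778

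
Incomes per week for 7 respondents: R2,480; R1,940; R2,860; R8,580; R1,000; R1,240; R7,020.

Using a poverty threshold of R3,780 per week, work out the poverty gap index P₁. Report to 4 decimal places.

0.3545

Incomes under z: R1,000, R1,240, R1,940, R2,480, R2,860 (q = 5 of N = 7).
Gap ratios (z−y)/z: (3780−1000)/3780 = 0.7354; (3780−1240)/3780 = 0.6720; (3780−1940)/3780 = 0.4868; (3780−2480)/3780 = 0.3439; (3780−2860)/3780 = 0.2434.
Σ = 2.481481. Dividing by the full population N = 7 gives P₁ = 0.3545.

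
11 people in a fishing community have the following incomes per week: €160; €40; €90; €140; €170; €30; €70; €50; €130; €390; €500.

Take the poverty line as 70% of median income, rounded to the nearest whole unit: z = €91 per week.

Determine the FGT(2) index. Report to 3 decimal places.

0.093

Below the line: €30, €40, €50, €70, €90 (q = 5 of N = 11).
Shortfall ratios: (91−30)/91 = 0.6703; (91−40)/91 = 0.5604; (91−50)/91 = 0.4505; (91−70)/91 = 0.2308; (91−90)/91 = 0.0110.
Squared: 0.4493; 0.3141; 0.2030; 0.0533; 0.0001.
Sum = 1.019804; P₂ = 1.019804 / 11 = 0.093.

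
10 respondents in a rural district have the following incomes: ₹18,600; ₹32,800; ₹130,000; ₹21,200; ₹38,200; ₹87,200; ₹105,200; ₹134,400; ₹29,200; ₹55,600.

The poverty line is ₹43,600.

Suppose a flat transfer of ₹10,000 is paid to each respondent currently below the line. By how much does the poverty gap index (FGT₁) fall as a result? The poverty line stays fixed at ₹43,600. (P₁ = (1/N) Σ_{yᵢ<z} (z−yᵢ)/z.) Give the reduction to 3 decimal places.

0.104

Before: below the line — ₹18,600, ₹21,200, ₹29,200, ₹32,800, ₹38,200; poverty gap index (FGT₁) = 0.17890.
After the ₹10,000 transfer: below the line — ₹28,600, ₹31,200, ₹39,200, ₹42,800; poverty gap index (FGT₁) = 0.07477.
Reduction = 0.17890 − 0.07477 = 0.104.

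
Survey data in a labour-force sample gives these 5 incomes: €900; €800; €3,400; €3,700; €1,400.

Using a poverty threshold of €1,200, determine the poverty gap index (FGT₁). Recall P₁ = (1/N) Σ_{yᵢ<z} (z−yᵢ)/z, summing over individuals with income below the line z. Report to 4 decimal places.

Incomes under z: €800, €900 (q = 2 of N = 5).
Gap ratios (z−y)/z: (1200−800)/1200 = 0.3333; (1200−900)/1200 = 0.2500.
Σ = 0.583333. Dividing by the full population N = 5 gives P₁ = 0.1167.

0.1167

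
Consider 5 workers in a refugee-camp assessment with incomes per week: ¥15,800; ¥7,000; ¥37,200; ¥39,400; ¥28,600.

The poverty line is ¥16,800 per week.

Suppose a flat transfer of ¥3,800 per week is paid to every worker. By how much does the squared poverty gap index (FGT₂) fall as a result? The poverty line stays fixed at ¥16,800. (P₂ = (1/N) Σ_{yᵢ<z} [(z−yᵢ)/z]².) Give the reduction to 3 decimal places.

Before: below the line — ¥7,000, ¥15,800; squared poverty gap index (FGT₂) = 0.06876.
After the ¥3,800 transfer: below the line — ¥10,800; squared poverty gap index (FGT₂) = 0.02551.
Reduction = 0.06876 − 0.02551 = 0.043.

0.043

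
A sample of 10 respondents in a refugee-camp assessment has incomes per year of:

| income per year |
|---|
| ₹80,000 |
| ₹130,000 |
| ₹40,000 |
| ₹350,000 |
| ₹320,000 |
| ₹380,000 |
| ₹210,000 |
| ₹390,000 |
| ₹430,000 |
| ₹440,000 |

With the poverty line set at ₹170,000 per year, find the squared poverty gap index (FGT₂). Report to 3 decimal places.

0.092

Poor units: ₹40,000, ₹80,000, ₹130,000 (q = 3 of N = 10).
Relative gaps: (170000−40000)/170000 = 0.7647; (170000−80000)/170000 = 0.5294; (170000−130000)/170000 = 0.2353.
Squared: 0.5848; 0.2803; 0.0554.
Sum = 0.920415; P₂ = 0.920415 / 10 = 0.092.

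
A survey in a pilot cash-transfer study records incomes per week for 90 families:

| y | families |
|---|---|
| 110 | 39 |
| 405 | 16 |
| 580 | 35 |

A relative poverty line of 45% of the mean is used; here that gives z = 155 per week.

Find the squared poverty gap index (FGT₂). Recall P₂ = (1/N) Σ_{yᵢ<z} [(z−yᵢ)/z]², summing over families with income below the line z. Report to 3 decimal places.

0.037

Incomes under z: 39×110 (q = 39 of N = 90).
Shortfall ratios: (155−110)/155 = 0.2903 (×39).
Squared: 0.0843 (×39).
Sum = 3.287201; P₂ = 3.287201 / 90 = 0.037.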